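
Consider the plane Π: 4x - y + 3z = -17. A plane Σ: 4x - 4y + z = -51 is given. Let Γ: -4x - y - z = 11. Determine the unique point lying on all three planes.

Solving the 3×3 linear system 4x - y + 3z = -17, 4x - 4y + z = -51, -4x - y - z = 11 (e.g. by elimination or Cramer's rule, determinant = -40) gives (-6, 8, 5).

(-6, 8, 5)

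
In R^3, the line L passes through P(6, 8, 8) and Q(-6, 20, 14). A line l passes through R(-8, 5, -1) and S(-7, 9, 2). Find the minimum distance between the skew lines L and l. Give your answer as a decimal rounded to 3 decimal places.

A direction vector for L is Q − P = (-12, 12, 6).
A direction vector for l is S − R = (1, 4, 3).
Common perpendicular direction n = (-12, 12, 6) × (1, 4, 3) = (12, 42, -60).
With w = (-8, 5, -1) − (6, 8, 8) = (-14, -3, -9), w · n = 246.
Distance = |w · n| / |n| = |246| / √5508 ≈ 3.315.

3.315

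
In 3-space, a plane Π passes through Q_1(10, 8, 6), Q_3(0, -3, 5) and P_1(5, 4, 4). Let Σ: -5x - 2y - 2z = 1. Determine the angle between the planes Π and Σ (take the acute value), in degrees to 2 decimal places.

Q_1Q_3 = (-10, -11, -1), Q_1P_1 = (-5, -4, -2); a normal to Π is Q_1Q_3 × Q_1P_1 = (18, -15, -15).
Using Q_1: Π has equation 18x - 15y - 15z = -30.
cos θ = |n₁·n₂| / (|n₁||n₂|) = |-30| / (√774 · √33).
θ = arccos(0.18771) ≈ 79.18°.

79.18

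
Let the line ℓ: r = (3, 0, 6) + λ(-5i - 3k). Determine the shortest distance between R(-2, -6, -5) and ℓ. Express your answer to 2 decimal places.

Taking (3, 0, 6) on ℓ with direction v = (-5, 0, -3): w = R − (3, 0, 6) = (-5, -6, -11), and w × v = (18, 40, -30).
Distance = |w × v| / |v| = √2824 / √34 ≈ 9.11.

9.11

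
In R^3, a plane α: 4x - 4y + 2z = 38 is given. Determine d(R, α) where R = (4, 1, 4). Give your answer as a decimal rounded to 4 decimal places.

3.0000

n·R − d = (4)·(4) + (-4)·(1) + (2)·(4) − 38 = -18; |n| = √36.
Distance = |-18| / √36 = 18/√36 ≈ 3.0000.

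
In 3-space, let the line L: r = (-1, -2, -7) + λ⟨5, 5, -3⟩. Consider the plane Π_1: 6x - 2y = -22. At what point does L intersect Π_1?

Substitute r = (-1, -2, -7) + t(5, 5, -3) into the plane: -2 + 20t = -22, so t = -1.
Intersection: (-1, -2, -7) + (-1)·(5, 5, -3) = (-6, -7, -4).

(-6, -7, -4)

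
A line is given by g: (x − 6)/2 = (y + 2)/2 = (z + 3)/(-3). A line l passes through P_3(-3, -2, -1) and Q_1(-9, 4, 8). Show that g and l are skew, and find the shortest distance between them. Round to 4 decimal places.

g has direction (2, 2, -3) through (6, -2, -3).
A direction vector for l is Q_1 − P_3 = (-6, 6, 9).
Common perpendicular direction n = (2, 2, -3) × (-6, 6, 9) = (36, 0, 24).
With w = (-3, -2, -1) − (6, -2, -3) = (-9, 0, 2), w · n = -276.
Since n ≠ 0 the lines are not parallel, and w · n = -276 ≠ 0 so they do not intersect; hence they are skew.
Distance = |w · n| / |n| = |-276| / √1872 ≈ 6.3791.

6.3791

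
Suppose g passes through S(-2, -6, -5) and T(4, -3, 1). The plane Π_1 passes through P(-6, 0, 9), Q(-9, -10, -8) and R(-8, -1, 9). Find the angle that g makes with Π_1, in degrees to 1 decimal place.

15.8

A direction vector for g is T − S = (6, 3, 6).
PQ = (-3, -10, -17), PR = (-2, -1, 0); a normal to Π_1 is PQ × PR = (-17, 34, -17).
Using P: Π_1 has equation -17x + 34y - 17z = -51.
sin θ = |n·v| / (|n||v|) = |-102| / (√1734 · √81) = 0.27217.
θ ≈ 15.8°.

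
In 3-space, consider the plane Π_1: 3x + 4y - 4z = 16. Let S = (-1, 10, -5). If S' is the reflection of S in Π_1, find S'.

(-7, 2, 3)

λ = (n·S − d)/|n|² = (57 − 16)/41 = 1.
Reflection = S − 2λn = (-1, 10, -5) − 2·(3, 4, -4) = (-7, 2, 3).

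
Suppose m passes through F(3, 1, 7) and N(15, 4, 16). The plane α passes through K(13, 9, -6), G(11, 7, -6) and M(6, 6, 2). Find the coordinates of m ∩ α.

(-1, 0, 4)

A direction vector for m is N − F = (12, 3, 9).
KG = (-2, -2, 0), KM = (-7, -3, 8); a normal to α is KG × KM = (-16, 16, -8).
Using K: α has equation -16x + 16y - 8z = -16.
Substitute r = (3, 1, 7) + t(12, 3, 9) into the plane: -88 + (-216)t = -16, so t = -1/3.
Intersection: (3, 1, 7) + (-1/3)·(12, 3, 9) = (-1, 0, 4).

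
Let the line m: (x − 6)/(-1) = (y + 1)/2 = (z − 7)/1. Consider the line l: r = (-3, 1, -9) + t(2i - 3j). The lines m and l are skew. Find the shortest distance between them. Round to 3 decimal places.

m has direction (-1, 2, 1) through (6, -1, 7).
Common perpendicular direction n = (-1, 2, 1) × (2, -3, 0) = (3, 2, -1).
With w = (-3, 1, -9) − (6, -1, 7) = (-9, 2, -16), w · n = -7.
Distance = |w · n| / |n| = |-7| / √14 ≈ 1.871.

1.871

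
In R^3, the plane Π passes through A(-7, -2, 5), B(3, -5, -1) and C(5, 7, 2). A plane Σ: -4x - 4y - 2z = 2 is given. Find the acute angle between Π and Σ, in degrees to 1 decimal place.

AB = (10, -3, -6), AC = (12, 9, -3); a normal to Π is AB × AC = (63, -42, 126).
Using A: Π has equation 63x - 42y + 126z = 273.
cos θ = |n₁·n₂| / (|n₁||n₂|) = |-336| / (√21609 · √36).
θ = arccos(0.38095) ≈ 67.6°.

67.6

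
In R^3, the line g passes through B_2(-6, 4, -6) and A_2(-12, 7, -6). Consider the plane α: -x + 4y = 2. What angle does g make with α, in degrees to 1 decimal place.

A direction vector for g is A_2 − B_2 = (-6, 3, 0).
sin θ = |n·v| / (|n||v|) = |18| / (√17 · √45) = 0.65079.
θ ≈ 40.6°.

40.6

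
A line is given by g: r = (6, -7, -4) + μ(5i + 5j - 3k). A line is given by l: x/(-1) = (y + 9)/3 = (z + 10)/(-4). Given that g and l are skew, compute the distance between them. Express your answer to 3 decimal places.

3.086

l has direction (-1, 3, -4) through (0, -9, -10).
Common perpendicular direction n = (5, 5, -3) × (-1, 3, -4) = (-11, 23, 20).
With w = (0, -9, -10) − (6, -7, -4) = (-6, -2, -6), w · n = -100.
Distance = |w · n| / |n| = |-100| / √1050 ≈ 3.086.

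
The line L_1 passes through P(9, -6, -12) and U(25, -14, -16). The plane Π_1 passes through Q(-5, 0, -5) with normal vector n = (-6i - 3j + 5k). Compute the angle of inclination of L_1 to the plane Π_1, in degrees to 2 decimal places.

A direction vector for L_1 is U − P = (16, -8, -4).
Π_1: n·r = n·Q gives -6x - 3y + 5z = 5.
sin θ = |n·v| / (|n||v|) = |-92| / (√70 · √336) = 0.59989.
θ ≈ 36.86°.

36.86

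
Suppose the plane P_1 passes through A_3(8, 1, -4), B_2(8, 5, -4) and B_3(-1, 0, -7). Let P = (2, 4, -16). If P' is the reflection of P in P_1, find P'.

(-4, 4, 2)

A_3B_2 = (0, 4, 0), A_3B_3 = (-9, -1, -3); a normal to P_1 is A_3B_2 × A_3B_3 = (-12, 0, 36).
Using A_3: P_1 has equation -12x + 36z = -240.
λ = (n·P − d)/|n|² = (-600 − (-240))/1440 = -1/4.
Reflection = P − 2λn = (2, 4, -16) − (-1/2)·(-12, 0, 36) = (-4, 4, 2).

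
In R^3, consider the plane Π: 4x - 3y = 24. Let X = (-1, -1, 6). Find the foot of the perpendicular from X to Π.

Foot = X − λn with λ = (n·X − d)/|n|² = (-1 − 24)/25 = -1.
Foot = (-1, -1, 6) − (-1)·(4, -3, 0) = (3, -4, 6).

(3, -4, 6)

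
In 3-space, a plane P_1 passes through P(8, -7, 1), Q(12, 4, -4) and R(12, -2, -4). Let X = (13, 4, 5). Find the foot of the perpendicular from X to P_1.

PQ = (4, 11, -5), PR = (4, 5, -5); a normal to P_1 is PQ × PR = (-30, 0, -24).
Using P: P_1 has equation -30x - 24z = -264.
Foot = X − λn with λ = (n·X − d)/|n|² = (-510 − (-264))/1476 = -1/6.
Foot = (13, 4, 5) − (-1/6)·(-30, 0, -24) = (8, 4, 1).

(8, 4, 1)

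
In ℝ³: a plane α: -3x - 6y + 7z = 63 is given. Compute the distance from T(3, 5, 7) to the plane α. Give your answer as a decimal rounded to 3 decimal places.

5.467

n·T − d = (-3)·(3) + (-6)·(5) + (7)·(7) − 63 = -53; |n| = √94.
Distance = |-53| / √94 = 53/√94 ≈ 5.467.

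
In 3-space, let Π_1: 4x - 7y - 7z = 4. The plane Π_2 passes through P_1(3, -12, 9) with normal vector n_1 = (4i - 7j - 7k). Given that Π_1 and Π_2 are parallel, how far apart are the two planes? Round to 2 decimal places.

Π_2: n_1·r = n_1·P_1 gives 4x - 7y - 7z = 33.
Same normal n = (4, -7, -7) with |n| = √114; distance = |4 − 33| / |n| = 29/√114 ≈ 2.72.

2.72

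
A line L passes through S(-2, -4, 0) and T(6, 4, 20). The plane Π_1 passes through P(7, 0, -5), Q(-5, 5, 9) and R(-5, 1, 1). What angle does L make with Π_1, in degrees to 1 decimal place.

A direction vector for L is T − S = (8, 8, 20).
PQ = (-12, 5, 14), PR = (-12, 1, 6); a normal to Π_1 is PQ × PR = (16, -96, 48).
Using P: Π_1 has equation 16x - 96y + 48z = -128.
sin θ = |n·v| / (|n||v|) = |320| / (√11776 · √528) = 0.12833.
θ ≈ 7.4°.

7.4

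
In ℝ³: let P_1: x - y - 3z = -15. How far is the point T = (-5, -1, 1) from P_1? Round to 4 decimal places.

n·T − d = (1)·(-5) + (-1)·(-1) + (-3)·(1) − (-15) = 8; |n| = √11.
Distance = |8| / √11 = 8/√11 ≈ 2.4121.

2.4121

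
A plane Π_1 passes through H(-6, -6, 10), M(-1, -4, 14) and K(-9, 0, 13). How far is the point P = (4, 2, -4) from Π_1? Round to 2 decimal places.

18.57

HM = (5, 2, 4), HK = (-3, 6, 3); a normal to Π_1 is HM × HK = (-18, -27, 36).
Using H: Π_1 has equation -18x - 27y + 36z = 630.
n·P − d = (-18)·(4) + (-27)·(2) + (36)·(-4) − 630 = -900; |n| = √2349.
Distance = |-900| / √2349 = 900/√2349 ≈ 18.57.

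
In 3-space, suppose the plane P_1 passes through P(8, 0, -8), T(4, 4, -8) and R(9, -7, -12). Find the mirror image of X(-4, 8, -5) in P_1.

(0, 12, -11)

PT = (-4, 4, 0), PR = (1, -7, -4); a normal to P_1 is PT × PR = (-16, -16, 24).
Using P: P_1 has equation -16x - 16y + 24z = -320.
λ = (n·X − d)/|n|² = (-184 − (-320))/1088 = 1/8.
Reflection = X − 2λn = (-4, 8, -5) − (1/4)·(-16, -16, 24) = (0, 12, -11).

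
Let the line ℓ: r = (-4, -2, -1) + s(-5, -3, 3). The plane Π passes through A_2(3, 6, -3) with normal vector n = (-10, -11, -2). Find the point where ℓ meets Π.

Π: n·r = n·A_2 gives -10x - 11y - 2z = -90.
Substitute r = (-4, -2, -1) + t(-5, -3, 3) into the plane: 64 + 77t = -90, so t = -2.
Intersection: (-4, -2, -1) + (-2)·(-5, -3, 3) = (6, 4, -7).

(6, 4, -7)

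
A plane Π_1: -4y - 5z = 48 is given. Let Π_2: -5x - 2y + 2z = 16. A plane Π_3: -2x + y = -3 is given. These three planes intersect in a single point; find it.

Solving the 3×3 linear system -4y - 5z = 48, -5x - 2y + 2z = 16, -2x + y = -3 (e.g. by elimination or Cramer's rule, determinant = 61) gives (-2, -7, -4).

(-2, -7, -4)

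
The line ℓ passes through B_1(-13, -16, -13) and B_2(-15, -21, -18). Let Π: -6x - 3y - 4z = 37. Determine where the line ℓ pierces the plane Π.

(-7, -1, 2)

A direction vector for ℓ is B_2 − B_1 = (-2, -5, -5).
Substitute r = (-13, -16, -13) + t(-2, -5, -5) into the plane: 178 + 47t = 37, so t = -3.
Intersection: (-13, -16, -13) + (-3)·(-2, -5, -5) = (-7, -1, 2).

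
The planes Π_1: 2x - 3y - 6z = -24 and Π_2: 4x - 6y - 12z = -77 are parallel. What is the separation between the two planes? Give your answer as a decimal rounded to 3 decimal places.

2.071

Rescale Π_2 by 1/2: 2x - 3y - 6z = -77/2. Then distance = |-24 − (-77/2)| / √49 ≈ 2.071.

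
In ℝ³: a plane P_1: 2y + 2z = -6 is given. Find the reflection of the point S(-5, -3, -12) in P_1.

(-5, 9, 0)

λ = (n·S − d)/|n|² = (-30 − (-6))/8 = -3.
Reflection = S − 2λn = (-5, -3, -12) − (-6)·(0, 2, 2) = (-5, 9, 0).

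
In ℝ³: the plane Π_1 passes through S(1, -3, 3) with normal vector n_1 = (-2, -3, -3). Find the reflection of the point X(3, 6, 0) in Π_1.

Π_1: n_1·r = n_1·S gives -2x - 3y - 3z = -2.
λ = (n·X − d)/|n|² = (-24 − (-2))/22 = -1.
Reflection = X − 2λn = (3, 6, 0) − (-2)·(-2, -3, -3) = (-1, 0, -6).

(-1, 0, -6)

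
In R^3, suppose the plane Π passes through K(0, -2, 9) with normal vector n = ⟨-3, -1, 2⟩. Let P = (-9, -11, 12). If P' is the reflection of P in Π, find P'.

Π: n·r = n·K gives -3x - y + 2z = 20.
λ = (n·P − d)/|n|² = (62 − 20)/14 = 3.
Reflection = P − 2λn = (-9, -11, 12) − 6·(-3, -1, 2) = (9, -5, 0).

(9, -5, 0)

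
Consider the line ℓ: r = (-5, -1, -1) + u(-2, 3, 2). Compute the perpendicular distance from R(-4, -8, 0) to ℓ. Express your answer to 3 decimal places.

Taking (-5, -1, -1) on ℓ with direction v = (-2, 3, 2): w = R − (-5, -1, -1) = (1, -7, 1), and w × v = (-17, -4, -11).
Distance = |w × v| / |v| = √426 / √17 ≈ 5.006.

5.006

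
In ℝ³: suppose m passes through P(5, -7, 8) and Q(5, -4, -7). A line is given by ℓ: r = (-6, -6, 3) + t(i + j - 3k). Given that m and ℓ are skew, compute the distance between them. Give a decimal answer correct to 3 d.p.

A direction vector for m is Q − P = (0, 3, -15).
Common perpendicular direction n = (0, 3, -15) × (1, 1, -3) = (6, -15, -3).
With w = (-6, -6, 3) − (5, -7, 8) = (-11, 1, -5), w · n = -66.
Distance = |w · n| / |n| = |-66| / √270 ≈ 4.017.

4.017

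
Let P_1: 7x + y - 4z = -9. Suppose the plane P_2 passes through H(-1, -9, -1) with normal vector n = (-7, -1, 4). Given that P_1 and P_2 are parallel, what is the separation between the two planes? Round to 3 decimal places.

0.369

P_2: n·r = n·H gives -7x - y + 4z = 12.
Rescale P_2 by 1/(-1): 7x + y - 4z = -12. Then distance = |-9 − (-12)| / √66 ≈ 0.369.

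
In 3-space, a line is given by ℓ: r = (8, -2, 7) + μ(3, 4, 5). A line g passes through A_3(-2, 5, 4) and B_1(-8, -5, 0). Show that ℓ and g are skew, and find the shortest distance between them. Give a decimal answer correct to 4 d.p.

11.5061

A direction vector for g is B_1 − A_3 = (-6, -10, -4).
Common perpendicular direction n = (3, 4, 5) × (-6, -10, -4) = (34, -18, -6).
With w = (-2, 5, 4) − (8, -2, 7) = (-10, 7, -3), w · n = -448.
Since n ≠ 0 the lines are not parallel, and w · n = -448 ≠ 0 so they do not intersect; hence they are skew.
Distance = |w · n| / |n| = |-448| / √1516 ≈ 11.5061.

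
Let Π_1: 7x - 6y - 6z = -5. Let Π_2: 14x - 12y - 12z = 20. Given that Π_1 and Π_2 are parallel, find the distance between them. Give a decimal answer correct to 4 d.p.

1.3636

Rescale Π_2 by 1/2: 7x - 6y - 6z = 10. Then distance = |-5 − 10| / √121 ≈ 1.3636.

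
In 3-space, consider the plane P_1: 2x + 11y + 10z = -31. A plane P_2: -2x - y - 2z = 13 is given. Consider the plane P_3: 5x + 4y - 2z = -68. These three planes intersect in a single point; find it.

(-8, -5, 4)

Solving the 3×3 linear system 2x + 11y + 10z = -31, -2x - y - 2z = 13, 5x + 4y - 2z = -68 (e.g. by elimination or Cramer's rule, determinant = -164) gives (-8, -5, 4).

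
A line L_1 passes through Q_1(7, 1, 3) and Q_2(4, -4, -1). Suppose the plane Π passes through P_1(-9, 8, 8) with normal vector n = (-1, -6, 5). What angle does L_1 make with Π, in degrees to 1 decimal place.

13.5

A direction vector for L_1 is Q_2 − Q_1 = (-3, -5, -4).
Π: n·r = n·P_1 gives -x - 6y + 5z = 1.
sin θ = |n·v| / (|n||v|) = |13| / (√62 · √50) = 0.23349.
θ ≈ 13.5°.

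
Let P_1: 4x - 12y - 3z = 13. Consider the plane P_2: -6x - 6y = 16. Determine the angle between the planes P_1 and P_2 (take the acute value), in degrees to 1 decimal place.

cos θ = |n₁·n₂| / (|n₁||n₂|) = |48| / (√169 · √72).
θ = arccos(0.43514) ≈ 64.2°.

64.2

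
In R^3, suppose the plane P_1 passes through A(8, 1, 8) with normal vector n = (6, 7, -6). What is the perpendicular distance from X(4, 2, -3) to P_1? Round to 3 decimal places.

P_1: n·r = n·A gives 6x + 7y - 6z = 7.
n·X − d = (6)·(4) + (7)·(2) + (-6)·(-3) − 7 = 49; |n| = √121.
Distance = |49| / √121 = 49/√121 ≈ 4.455.

4.455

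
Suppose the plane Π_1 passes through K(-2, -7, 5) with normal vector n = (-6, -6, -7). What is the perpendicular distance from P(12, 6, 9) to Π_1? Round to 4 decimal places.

17.2727

Π_1: n·r = n·K gives -6x - 6y - 7z = 19.
n·P − d = (-6)·(12) + (-6)·(6) + (-7)·(9) − 19 = -190; |n| = √121.
Distance = |-190| / √121 = 190/√121 ≈ 17.2727.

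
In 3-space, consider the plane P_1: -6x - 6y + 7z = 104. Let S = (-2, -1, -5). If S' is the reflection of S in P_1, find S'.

λ = (n·S − d)/|n|² = (-17 − 104)/121 = -1.
Reflection = S − 2λn = (-2, -1, -5) − (-2)·(-6, -6, 7) = (-14, -13, 9).

(-14, -13, 9)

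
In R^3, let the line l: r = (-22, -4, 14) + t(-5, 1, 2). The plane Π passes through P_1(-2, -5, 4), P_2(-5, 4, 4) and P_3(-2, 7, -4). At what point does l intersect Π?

P_1P_2 = (-3, 9, 0), P_1P_3 = (0, 12, -8); a normal to Π is P_1P_2 × P_1P_3 = (-72, -24, -36).
Using P_1: Π has equation -72x - 24y - 36z = 120.
Substitute r = (-22, -4, 14) + t(-5, 1, 2) into the plane: 1176 + 264t = 120, so t = -4.
Intersection: (-22, -4, 14) + (-4)·(-5, 1, 2) = (-2, -8, 6).

(-2, -8, 6)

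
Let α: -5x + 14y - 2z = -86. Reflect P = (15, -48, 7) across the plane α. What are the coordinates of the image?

λ = (n·P − d)/|n|² = (-761 − (-86))/225 = -3.
Reflection = P − 2λn = (15, -48, 7) − (-6)·(-5, 14, -2) = (-15, 36, -5).

(-15, 36, -5)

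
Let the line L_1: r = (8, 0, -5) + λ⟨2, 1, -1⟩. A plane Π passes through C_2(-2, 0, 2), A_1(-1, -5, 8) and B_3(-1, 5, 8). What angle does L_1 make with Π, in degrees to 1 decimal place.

60.8

C_2A_1 = (1, -5, 6), C_2B_3 = (1, 5, 6); a normal to Π is C_2A_1 × C_2B_3 = (-60, 0, 10).
Using C_2: Π has equation -60x + 10z = 140.
sin θ = |n·v| / (|n||v|) = |-130| / (√3700 · √6) = 0.87250.
θ ≈ 60.8°.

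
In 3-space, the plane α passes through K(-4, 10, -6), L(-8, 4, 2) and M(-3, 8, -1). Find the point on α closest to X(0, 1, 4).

(-2, 5, 6)

KL = (-4, -6, 8), KM = (1, -2, 5); a normal to α is KL × KM = (-14, 28, 14).
Using K: α has equation -14x + 28y + 14z = 252.
Foot = X − λn with λ = (n·X − d)/|n|² = (84 − 252)/1176 = -1/7.
Foot = (0, 1, 4) − (-1/7)·(-14, 28, 14) = (-2, 5, 6).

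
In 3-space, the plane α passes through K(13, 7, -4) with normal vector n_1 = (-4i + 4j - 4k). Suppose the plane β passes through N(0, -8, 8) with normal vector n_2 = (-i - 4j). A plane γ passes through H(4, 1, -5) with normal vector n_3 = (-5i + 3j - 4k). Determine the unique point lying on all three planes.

(-4, -7, -1)

α: n_1·r = n_1·K gives -4x + 4y - 4z = -8.
β: n_2·r = n_2·N gives -x - 4y = 32.
γ: n_3·r = n_3·H gives -5x + 3y - 4z = 3.
Solving the 3×3 linear system -4x + 4y - 4z = -8, -x - 4y = 32, -5x + 3y - 4z = 3 (e.g. by elimination or Cramer's rule, determinant = 12) gives (-4, -7, -1).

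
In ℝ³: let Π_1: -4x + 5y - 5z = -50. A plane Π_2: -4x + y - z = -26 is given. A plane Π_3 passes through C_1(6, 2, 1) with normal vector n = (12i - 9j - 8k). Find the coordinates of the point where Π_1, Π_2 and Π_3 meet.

(5, -2, 4)

Π_3: n·r = n·C_1 gives 12x - 9y - 8z = 46.
Solving the 3×3 linear system -4x + 5y - 5z = -50, -4x + y - z = -26, 12x - 9y - 8z = 46 (e.g. by elimination or Cramer's rule, determinant = -272) gives (5, -2, 4).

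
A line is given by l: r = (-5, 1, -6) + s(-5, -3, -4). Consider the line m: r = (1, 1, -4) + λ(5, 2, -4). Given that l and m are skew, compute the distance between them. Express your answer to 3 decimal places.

Common perpendicular direction n = (-5, -3, -4) × (5, 2, -4) = (20, -40, 5).
With w = (1, 1, -4) − (-5, 1, -6) = (6, 0, 2), w · n = 130.
Distance = |w · n| / |n| = |130| / √2025 ≈ 2.889.

2.889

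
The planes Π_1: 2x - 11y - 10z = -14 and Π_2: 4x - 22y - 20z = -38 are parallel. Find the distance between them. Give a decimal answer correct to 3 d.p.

Rescale Π_2 by 1/2: 2x - 11y - 10z = -19. Then distance = |-14 − (-19)| / √225 ≈ 0.333.

0.333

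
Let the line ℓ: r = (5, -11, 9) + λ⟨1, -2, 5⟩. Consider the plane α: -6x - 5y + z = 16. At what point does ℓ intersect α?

(3, -7, -1)

Substitute r = (5, -11, 9) + t(1, -2, 5) into the plane: 34 + 9t = 16, so t = -2.
Intersection: (5, -11, 9) + (-2)·(1, -2, 5) = (3, -7, -1).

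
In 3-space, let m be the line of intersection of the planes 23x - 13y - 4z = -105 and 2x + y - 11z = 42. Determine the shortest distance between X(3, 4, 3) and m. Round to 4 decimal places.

8.1941

Direction of m: (23, -13, -4) × (2, 1, -11) = (147, 245, 49).
A point on m: solving the two plane equations with x = -3 gives (-3, 4, -4).
Taking (-3, 4, -4) on m with direction v = (147, 245, 49): w = X − (-3, 4, -4) = (6, 0, 7), and w × v = (-1715, 735, 1470).
Distance = |w × v| / |v| = √5642350 / √84035 ≈ 8.1941.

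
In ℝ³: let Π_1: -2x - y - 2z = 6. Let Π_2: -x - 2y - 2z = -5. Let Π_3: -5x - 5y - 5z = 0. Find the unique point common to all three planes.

Solving the 3×3 linear system -2x - y - 2z = 6, -x - 2y - 2z = -5, -5x - 5y - 5z = 0 (e.g. by elimination or Cramer's rule, determinant = 5) gives (-5, 6, -1).

(-5, 6, -1)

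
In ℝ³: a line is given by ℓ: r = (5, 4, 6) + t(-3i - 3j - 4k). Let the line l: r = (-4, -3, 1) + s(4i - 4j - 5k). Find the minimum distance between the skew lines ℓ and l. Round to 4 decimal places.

2.7029

Common perpendicular direction n = (-3, -3, -4) × (4, -4, -5) = (-1, -31, 24).
With w = (-4, -3, 1) − (5, 4, 6) = (-9, -7, -5), w · n = 106.
Distance = |w · n| / |n| = |106| / √1538 ≈ 2.7029.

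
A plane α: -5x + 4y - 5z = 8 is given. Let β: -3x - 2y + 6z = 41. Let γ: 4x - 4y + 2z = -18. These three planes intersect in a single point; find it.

Solving the 3×3 linear system -5x + 4y - 5z = 8, -3x - 2y + 6z = 41, 4x - 4y + 2z = -18 (e.g. by elimination or Cramer's rule, determinant = -80) gives (-5, 2, 5).

(-5, 2, 5)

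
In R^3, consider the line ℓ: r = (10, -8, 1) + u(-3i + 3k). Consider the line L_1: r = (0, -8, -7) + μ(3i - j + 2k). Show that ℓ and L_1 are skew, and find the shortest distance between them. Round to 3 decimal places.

Common perpendicular direction n = (-3, 0, 3) × (3, -1, 2) = (3, 15, 3).
With w = (0, -8, -7) − (10, -8, 1) = (-10, 0, -8), w · n = -54.
Since n ≠ 0 the lines are not parallel, and w · n = -54 ≠ 0 so they do not intersect; hence they are skew.
Distance = |w · n| / |n| = |-54| / √243 ≈ 3.464.

3.464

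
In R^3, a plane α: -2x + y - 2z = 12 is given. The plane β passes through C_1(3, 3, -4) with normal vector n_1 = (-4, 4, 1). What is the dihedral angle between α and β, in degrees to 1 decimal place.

54.5

β: n_1·r = n_1·C_1 gives -4x + 4y + z = -4.
cos θ = |n₁·n₂| / (|n₁||n₂|) = |10| / (√9 · √33).
θ = arccos(0.58026) ≈ 54.5°.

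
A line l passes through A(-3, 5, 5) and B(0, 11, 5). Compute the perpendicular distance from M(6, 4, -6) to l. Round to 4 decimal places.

A direction vector for l is B − A = (3, 6, 0).
Taking (-3, 5, 5) on l with direction v = (3, 6, 0): w = M − (-3, 5, 5) = (9, -1, -11), and w × v = (66, -33, 57).
Distance = |w × v| / |v| = √8694 / √45 ≈ 13.8996.

13.8996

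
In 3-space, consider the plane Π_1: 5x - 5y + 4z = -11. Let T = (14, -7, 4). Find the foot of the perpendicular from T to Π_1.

(4, 3, -4)

Foot = T − λn with λ = (n·T − d)/|n|² = (121 − (-11))/66 = 2.
Foot = (14, -7, 4) − 2·(5, -5, 4) = (4, 3, -4).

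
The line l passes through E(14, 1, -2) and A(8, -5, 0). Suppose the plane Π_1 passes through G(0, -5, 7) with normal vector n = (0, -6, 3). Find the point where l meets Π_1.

A direction vector for l is A − E = (-6, -6, 2).
Π_1: n·r = n·G gives -6y + 3z = 51.
Substitute r = (14, 1, -2) + t(-6, -6, 2) into the plane: -12 + 42t = 51, so t = 3/2.
Intersection: (14, 1, -2) + (3/2)·(-6, -6, 2) = (5, -8, 1).

(5, -8, 1)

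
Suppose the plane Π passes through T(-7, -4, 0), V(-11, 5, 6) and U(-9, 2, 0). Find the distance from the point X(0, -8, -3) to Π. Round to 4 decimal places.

4.8414

TV = (-4, 9, 6), TU = (-2, 6, 0); a normal to Π is TV × TU = (-36, -12, -6).
Using T: Π has equation -36x - 12y - 6z = 300.
n·X − d = (-36)·(0) + (-12)·(-8) + (-6)·(-3) − 300 = -186; |n| = √1476.
Distance = |-186| / √1476 = 186/√1476 ≈ 4.8414.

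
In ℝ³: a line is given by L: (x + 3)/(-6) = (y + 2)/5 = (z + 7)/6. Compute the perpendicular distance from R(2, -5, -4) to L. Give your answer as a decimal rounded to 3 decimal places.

L has direction (-6, 5, 6) through (-3, -2, -7).
Taking (-3, -2, -7) on L with direction v = (-6, 5, 6): w = R − (-3, -2, -7) = (5, -3, 3), and w × v = (-33, -48, 7).
Distance = |w × v| / |v| = √3442 / √97 ≈ 5.957.

5.957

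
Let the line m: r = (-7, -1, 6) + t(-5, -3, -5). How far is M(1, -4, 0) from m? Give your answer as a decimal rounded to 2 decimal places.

Taking (-7, -1, 6) on m with direction v = (-5, -3, -5): w = M − (-7, -1, 6) = (8, -3, -6), and w × v = (-3, 70, -39).
Distance = |w × v| / |v| = √6430 / √59 ≈ 10.44.

10.44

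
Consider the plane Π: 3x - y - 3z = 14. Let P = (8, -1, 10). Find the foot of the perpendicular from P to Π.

(11, -2, 7)

Foot = P − λn with λ = (n·P − d)/|n|² = (-5 − 14)/19 = -1.
Foot = (8, -1, 10) − (-1)·(3, -1, -3) = (11, -2, 7).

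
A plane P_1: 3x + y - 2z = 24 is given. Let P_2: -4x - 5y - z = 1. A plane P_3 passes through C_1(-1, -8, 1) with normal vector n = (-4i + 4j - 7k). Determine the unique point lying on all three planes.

P_3: n·r = n·C_1 gives -4x + 4y - 7z = -35.
Solving the 3×3 linear system 3x + y - 2z = 24, -4x - 5y - z = 1, -4x + 4y - 7z = -35 (e.g. by elimination or Cramer's rule, determinant = 165) gives (8, -6, -3).

(8, -6, -3)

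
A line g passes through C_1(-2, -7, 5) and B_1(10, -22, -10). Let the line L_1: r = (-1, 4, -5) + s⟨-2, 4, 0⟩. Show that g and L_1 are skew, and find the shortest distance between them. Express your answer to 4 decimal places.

A direction vector for g is B_1 − C_1 = (12, -15, -15).
Common perpendicular direction n = (12, -15, -15) × (-2, 4, 0) = (60, 30, 18).
With w = (-1, 4, -5) − (-2, -7, 5) = (1, 11, -10), w · n = 210.
Since n ≠ 0 the lines are not parallel, and w · n = 210 ≠ 0 so they do not intersect; hence they are skew.
Distance = |w · n| / |n| = |210| / √4824 ≈ 3.0235.

3.0235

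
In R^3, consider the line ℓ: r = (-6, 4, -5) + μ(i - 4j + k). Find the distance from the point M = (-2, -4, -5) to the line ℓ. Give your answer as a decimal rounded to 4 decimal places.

2.8284

Taking (-6, 4, -5) on ℓ with direction v = (1, -4, 1): w = M − (-6, 4, -5) = (4, -8, 0), and w × v = (-8, -4, -8).
Distance = |w × v| / |v| = √144 / √18 ≈ 2.8284.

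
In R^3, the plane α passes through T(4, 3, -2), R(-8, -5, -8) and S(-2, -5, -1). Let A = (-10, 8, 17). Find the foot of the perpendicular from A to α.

(4, -4, 5)

TR = (-12, -8, -6), TS = (-6, -8, 1); a normal to α is TR × TS = (-56, 48, 48).
Using T: α has equation -56x + 48y + 48z = -176.
Foot = A − λn with λ = (n·A − d)/|n|² = (1760 − (-176))/7744 = 1/4.
Foot = (-10, 8, 17) − (1/4)·(-56, 48, 48) = (4, -4, 5).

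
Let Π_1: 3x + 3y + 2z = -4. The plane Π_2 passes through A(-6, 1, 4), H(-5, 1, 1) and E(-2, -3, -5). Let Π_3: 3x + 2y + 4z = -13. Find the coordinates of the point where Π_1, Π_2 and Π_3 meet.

AH = (1, 0, -3), AE = (4, -4, -9); a normal to Π_2 is AH × AE = (-12, -3, -4).
Using A: Π_2 has equation -12x - 3y - 4z = 53.
Solving the 3×3 linear system 3x + 3y + 2z = -4, -12x - 3y - 4z = 53, 3x + 2y + 4z = -13 (e.g. by elimination or Cramer's rule, determinant = 66) gives (-5, 5, -2).

(-5, 5, -2)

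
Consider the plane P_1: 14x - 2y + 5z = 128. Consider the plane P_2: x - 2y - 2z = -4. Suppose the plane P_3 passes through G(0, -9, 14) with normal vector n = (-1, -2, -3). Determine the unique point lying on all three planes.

(8, 2, 4)

P_3: n·r = n·G gives -x - 2y - 3z = -24.
Solving the 3×3 linear system 14x - 2y + 5z = 128, x - 2y - 2z = -4, -x - 2y - 3z = -24 (e.g. by elimination or Cramer's rule, determinant = -2) gives (8, 2, 4).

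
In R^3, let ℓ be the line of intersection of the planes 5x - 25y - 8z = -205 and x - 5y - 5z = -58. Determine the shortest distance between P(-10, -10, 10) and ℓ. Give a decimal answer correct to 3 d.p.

15.164

Direction of ℓ: (5, -25, -8) × (1, -5, -5) = (85, 17, 0).
A point on ℓ: solving the two plane equations with x = -3 gives (-3, 6, 5).
Taking (-3, 6, 5) on ℓ with direction v = (85, 17, 0): w = P − (-3, 6, 5) = (-7, -16, 5), and w × v = (-85, 425, 1241).
Distance = |w × v| / |v| = √1727931 / √7514 ≈ 15.164.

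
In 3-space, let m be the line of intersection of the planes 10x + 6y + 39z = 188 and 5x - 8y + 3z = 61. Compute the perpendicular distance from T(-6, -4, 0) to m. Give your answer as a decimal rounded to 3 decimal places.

Direction of m: (10, 6, 39) × (5, -8, 3) = (330, 165, -110).
A point on m: solving the two plane equations with x = -1 gives (-1, -6, 6).
Taking (-1, -6, 6) on m with direction v = (330, 165, -110): w = T − (-1, -6, 6) = (-5, 2, -6), and w × v = (770, -2530, -1485).
Distance = |w × v| / |v| = √9199025 / √148225 ≈ 7.878.

7.878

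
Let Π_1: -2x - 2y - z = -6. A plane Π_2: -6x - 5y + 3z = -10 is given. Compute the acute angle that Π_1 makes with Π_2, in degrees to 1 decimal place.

40.8

cos θ = |n₁·n₂| / (|n₁||n₂|) = |19| / (√9 · √70).
θ = arccos(0.75698) ≈ 40.8°.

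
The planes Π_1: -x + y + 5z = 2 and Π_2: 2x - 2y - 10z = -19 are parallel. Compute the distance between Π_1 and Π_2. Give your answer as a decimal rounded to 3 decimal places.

1.443

Rescale Π_2 by 1/(-2): -x + y + 5z = 19/2. Then distance = |2 − (19/2)| / √27 ≈ 1.443.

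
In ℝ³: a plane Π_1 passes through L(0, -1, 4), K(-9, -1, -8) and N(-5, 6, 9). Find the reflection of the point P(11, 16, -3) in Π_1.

LK = (-9, 0, -12), LN = (-5, 7, 5); a normal to Π_1 is LK × LN = (84, 105, -63).
Using L: Π_1 has equation 84x + 105y - 63z = -357.
λ = (n·P − d)/|n|² = (2793 − (-357))/22050 = 1/7.
Reflection = P − 2λn = (11, 16, -3) − (2/7)·(84, 105, -63) = (-13, -14, 15).

(-13, -14, 15)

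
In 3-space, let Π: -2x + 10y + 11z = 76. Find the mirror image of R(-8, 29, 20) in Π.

λ = (n·R − d)/|n|² = (526 − 76)/225 = 2.
Reflection = R − 2λn = (-8, 29, 20) − 4·(-2, 10, 11) = (0, -11, -24).

(0, -11, -24)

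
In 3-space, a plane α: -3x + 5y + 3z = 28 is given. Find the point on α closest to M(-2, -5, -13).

Foot = M − λn with λ = (n·M − d)/|n|² = (-58 − 28)/43 = -2.
Foot = (-2, -5, -13) − (-2)·(-3, 5, 3) = (-8, 5, -7).

(-8, 5, -7)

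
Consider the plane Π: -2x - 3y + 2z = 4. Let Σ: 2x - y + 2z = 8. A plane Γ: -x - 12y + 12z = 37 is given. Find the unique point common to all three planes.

(-1, 4, 7)

Solving the 3×3 linear system -2x - 3y + 2z = 4, 2x - y + 2z = 8, -x - 12y + 12z = 37 (e.g. by elimination or Cramer's rule, determinant = 4) gives (-1, 4, 7).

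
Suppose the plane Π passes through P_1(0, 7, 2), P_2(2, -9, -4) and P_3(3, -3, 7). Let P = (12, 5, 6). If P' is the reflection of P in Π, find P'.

(-8, 1, 10)

P_1P_2 = (2, -16, -6), P_1P_3 = (3, -10, 5); a normal to Π is P_1P_2 × P_1P_3 = (-140, -28, 28).
Using P_1: Π has equation -140x - 28y + 28z = -140.
λ = (n·P − d)/|n|² = (-1652 − (-140))/21168 = -1/14.
Reflection = P − 2λn = (12, 5, 6) − (-1/7)·(-140, -28, 28) = (-8, 1, 10).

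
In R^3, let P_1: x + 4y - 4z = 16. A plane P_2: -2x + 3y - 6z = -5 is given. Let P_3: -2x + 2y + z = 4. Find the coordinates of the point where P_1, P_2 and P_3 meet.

(4, 5, 2)

Solving the 3×3 linear system x + 4y - 4z = 16, -2x + 3y - 6z = -5, -2x + 2y + z = 4 (e.g. by elimination or Cramer's rule, determinant = 63) gives (4, 5, 2).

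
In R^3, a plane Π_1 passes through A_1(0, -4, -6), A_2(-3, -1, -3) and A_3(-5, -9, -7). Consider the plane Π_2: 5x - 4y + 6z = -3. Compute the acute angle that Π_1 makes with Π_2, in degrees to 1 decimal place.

A_1A_2 = (-3, 3, 3), A_1A_3 = (-5, -5, -1); a normal to Π_1 is A_1A_2 × A_1A_3 = (12, -18, 30).
Using A_1: Π_1 has equation 12x - 18y + 30z = -108.
cos θ = |n₁·n₂| / (|n₁||n₂|) = |312| / (√1368 · √77).
θ = arccos(0.96132) ≈ 16.0°.

16.0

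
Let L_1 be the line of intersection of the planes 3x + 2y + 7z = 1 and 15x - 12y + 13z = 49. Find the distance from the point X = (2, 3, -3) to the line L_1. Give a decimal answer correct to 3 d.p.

Direction of L_1: (3, 2, 7) × (15, -12, 13) = (110, 66, -66).
A point on L_1: solving the two plane equations with x = 0 gives (0, -3, 1).
Taking (0, -3, 1) on L_1 with direction v = (110, 66, -66): w = X − (0, -3, 1) = (2, 6, -4), and w × v = (-132, -308, -528).
Distance = |w × v| / |v| = √391072 / √20812 ≈ 4.335.

4.335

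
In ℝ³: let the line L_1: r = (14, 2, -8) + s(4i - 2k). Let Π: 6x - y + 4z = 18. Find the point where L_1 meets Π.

Substitute r = (14, 2, -8) + t(4, 0, -2) into the plane: 50 + 16t = 18, so t = -2.
Intersection: (14, 2, -8) + (-2)·(4, 0, -2) = (6, 2, -4).

(6, 2, -4)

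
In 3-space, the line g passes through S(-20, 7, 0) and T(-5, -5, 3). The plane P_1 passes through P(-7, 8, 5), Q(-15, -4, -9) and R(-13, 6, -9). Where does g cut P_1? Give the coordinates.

(-10, -1, 2)

A direction vector for g is T − S = (15, -12, 3).
PQ = (-8, -12, -14), PR = (-6, -2, -14); a normal to P_1 is PQ × PR = (140, -28, -56).
Using P: P_1 has equation 140x - 28y - 56z = -1484.
Substitute r = (-20, 7, 0) + t(15, -12, 3) into the plane: -2996 + 2268t = -1484, so t = 2/3.
Intersection: (-20, 7, 0) + (2/3)·(15, -12, 3) = (-10, -1, 2).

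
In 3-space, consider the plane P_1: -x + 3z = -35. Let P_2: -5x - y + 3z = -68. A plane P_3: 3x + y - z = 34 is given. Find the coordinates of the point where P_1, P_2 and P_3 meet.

(8, 1, -9)

Solving the 3×3 linear system -x + 3z = -35, -5x - y + 3z = -68, 3x + y - z = 34 (e.g. by elimination or Cramer's rule, determinant = -4) gives (8, 1, -9).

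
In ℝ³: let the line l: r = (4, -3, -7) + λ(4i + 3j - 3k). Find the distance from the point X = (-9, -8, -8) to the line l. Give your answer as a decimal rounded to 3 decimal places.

Taking (4, -3, -7) on l with direction v = (4, 3, -3): w = X − (4, -3, -7) = (-13, -5, -1), and w × v = (18, -43, -19).
Distance = |w × v| / |v| = √2534 / √34 ≈ 8.633.

8.633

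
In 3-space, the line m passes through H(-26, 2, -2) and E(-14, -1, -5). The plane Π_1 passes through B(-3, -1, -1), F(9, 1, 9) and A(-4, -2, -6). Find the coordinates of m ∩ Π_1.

A direction vector for m is E − H = (12, -3, -3).
BF = (12, 2, 10), BA = (-1, -1, -5); a normal to Π_1 is BF × BA = (0, 50, -10).
Using B: Π_1 has equation 50y - 10z = -40.
Substitute r = (-26, 2, -2) + t(12, -3, -3) into the plane: 120 + (-120)t = -40, so t = 4/3.
Intersection: (-26, 2, -2) + (4/3)·(12, -3, -3) = (-10, -2, -6).

(-10, -2, -6)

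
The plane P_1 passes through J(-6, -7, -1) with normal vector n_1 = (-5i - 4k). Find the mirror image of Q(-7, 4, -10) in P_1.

(3, 4, -2)

P_1: n_1·r = n_1·J gives -5x - 4z = 34.
λ = (n·Q − d)/|n|² = (75 − 34)/41 = 1.
Reflection = Q − 2λn = (-7, 4, -10) − 2·(-5, 0, -4) = (3, 4, -2).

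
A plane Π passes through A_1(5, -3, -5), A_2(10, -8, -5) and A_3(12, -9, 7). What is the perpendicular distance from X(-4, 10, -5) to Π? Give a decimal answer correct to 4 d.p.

2.8235

A_1A_2 = (5, -5, 0), A_1A_3 = (7, -6, 12); a normal to Π is A_1A_2 × A_1A_3 = (-60, -60, 5).
Using A_1: Π has equation -60x - 60y + 5z = -145.
n·X − d = (-60)·(-4) + (-60)·(10) + (5)·(-5) − (-145) = -240; |n| = √7225.
Distance = |-240| / √7225 = 240/√7225 ≈ 2.8235.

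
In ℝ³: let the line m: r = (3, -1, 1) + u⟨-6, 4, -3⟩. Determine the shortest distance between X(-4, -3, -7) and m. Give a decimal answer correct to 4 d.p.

Taking (3, -1, 1) on m with direction v = (-6, 4, -3): w = X − (3, -1, 1) = (-7, -2, -8), and w × v = (38, 27, -40).
Distance = |w × v| / |v| = √3773 / √61 ≈ 7.8646.

7.8646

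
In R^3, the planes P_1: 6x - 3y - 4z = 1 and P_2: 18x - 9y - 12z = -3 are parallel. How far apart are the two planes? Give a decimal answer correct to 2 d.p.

Rescale P_2 by 1/3: 6x - 3y - 4z = -1. Then distance = |1 − (-1)| / √61 ≈ 0.26.

0.26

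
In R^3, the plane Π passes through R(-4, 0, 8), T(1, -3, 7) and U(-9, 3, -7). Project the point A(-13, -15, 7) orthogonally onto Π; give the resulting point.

(-4, 0, 7)

RT = (5, -3, -1), RU = (-5, 3, -15); a normal to Π is RT × RU = (48, 80, 0).
Using R: Π has equation 48x + 80y = -192.
Foot = A − λn with λ = (n·A − d)/|n|² = (-1824 − (-192))/8704 = -3/16.
Foot = (-13, -15, 7) − (-3/16)·(48, 80, 0) = (-4, 0, 7).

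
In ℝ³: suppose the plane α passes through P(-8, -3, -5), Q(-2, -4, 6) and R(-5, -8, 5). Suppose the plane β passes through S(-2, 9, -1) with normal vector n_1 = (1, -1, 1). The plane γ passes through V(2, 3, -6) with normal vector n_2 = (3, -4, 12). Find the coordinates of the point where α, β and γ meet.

(-2, 6, -4)

PQ = (6, -1, 11), PR = (3, -5, 10); a normal to α is PQ × PR = (45, -27, -27).
Using P: α has equation 45x - 27y - 27z = -144.
β: n_1·r = n_1·S gives x - y + z = -12.
γ: n_2·r = n_2·V gives 3x - 4y + 12z = -78.
Solving the 3×3 linear system 45x - 27y - 27z = -144, x - y + z = -12, 3x - 4y + 12z = -78 (e.g. by elimination or Cramer's rule, determinant = -90) gives (-2, 6, -4).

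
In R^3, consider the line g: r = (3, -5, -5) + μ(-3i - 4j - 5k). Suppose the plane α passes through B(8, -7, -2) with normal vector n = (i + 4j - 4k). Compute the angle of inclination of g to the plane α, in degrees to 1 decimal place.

α: n·r = n·B gives x + 4y - 4z = -12.
sin θ = |n·v| / (|n||v|) = |1| / (√33 · √50) = 0.02462.
θ ≈ 1.4°.

1.4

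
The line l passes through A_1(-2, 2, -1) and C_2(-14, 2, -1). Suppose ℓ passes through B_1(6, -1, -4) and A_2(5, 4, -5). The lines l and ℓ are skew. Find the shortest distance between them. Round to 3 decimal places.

A direction vector for l is C_2 − A_1 = (-12, 0, 0).
A direction vector for ℓ is A_2 − B_1 = (-1, 5, -1).
Common perpendicular direction n = (-12, 0, 0) × (-1, 5, -1) = (0, -12, -60).
With w = (6, -1, -4) − (-2, 2, -1) = (8, -3, -3), w · n = 216.
Distance = |w · n| / |n| = |216| / √3744 ≈ 3.530.

3.530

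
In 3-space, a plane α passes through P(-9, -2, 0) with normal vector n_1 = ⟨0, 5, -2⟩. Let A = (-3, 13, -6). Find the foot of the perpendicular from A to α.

α: n_1·r = n_1·P gives 5y - 2z = -10.
Foot = A − λn with λ = (n·A − d)/|n|² = (77 − (-10))/29 = 3.
Foot = (-3, 13, -6) − 3·(0, 5, -2) = (-3, -2, 0).

(-3, -2, 0)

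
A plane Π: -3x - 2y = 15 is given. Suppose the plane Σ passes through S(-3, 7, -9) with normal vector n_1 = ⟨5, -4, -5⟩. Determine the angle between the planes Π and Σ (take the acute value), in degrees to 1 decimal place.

76.2

Σ: n_1·r = n_1·S gives 5x - 4y - 5z = 2.
cos θ = |n₁·n₂| / (|n₁||n₂|) = |-7| / (√13 · √66).
θ = arccos(0.23898) ≈ 76.2°.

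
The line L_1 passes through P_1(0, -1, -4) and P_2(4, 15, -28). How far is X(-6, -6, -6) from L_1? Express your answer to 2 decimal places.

7.83

A direction vector for L_1 is P_2 − P_1 = (4, 16, -24).
Taking (0, -1, -4) on L_1 with direction v = (4, 16, -24): w = X − (0, -1, -4) = (-6, -5, -2), and w × v = (152, -152, -76).
Distance = |w × v| / |v| = √51984 / √848 ≈ 7.83.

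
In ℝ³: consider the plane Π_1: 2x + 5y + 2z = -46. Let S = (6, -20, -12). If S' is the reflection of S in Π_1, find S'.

λ = (n·S − d)/|n|² = (-112 − (-46))/33 = -2.
Reflection = S − 2λn = (6, -20, -12) − (-4)·(2, 5, 2) = (14, 0, -4).

(14, 0, -4)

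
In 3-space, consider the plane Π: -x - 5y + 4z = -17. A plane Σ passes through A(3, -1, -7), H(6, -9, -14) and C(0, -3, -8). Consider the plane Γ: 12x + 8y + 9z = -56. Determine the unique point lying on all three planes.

AH = (3, -8, -7), AC = (-3, -2, -1); a normal to Σ is AH × AC = (-6, 24, -30).
Using A: Σ has equation -6x + 24y - 30z = 168.
Solving the 3×3 linear system -x - 5y + 4z = -17, -6x + 24y - 30z = 168, 12x + 8y + 9z = -56 (e.g. by elimination or Cramer's rule, determinant = -270) gives (-8, 5, 0).

(-8, 5, 0)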